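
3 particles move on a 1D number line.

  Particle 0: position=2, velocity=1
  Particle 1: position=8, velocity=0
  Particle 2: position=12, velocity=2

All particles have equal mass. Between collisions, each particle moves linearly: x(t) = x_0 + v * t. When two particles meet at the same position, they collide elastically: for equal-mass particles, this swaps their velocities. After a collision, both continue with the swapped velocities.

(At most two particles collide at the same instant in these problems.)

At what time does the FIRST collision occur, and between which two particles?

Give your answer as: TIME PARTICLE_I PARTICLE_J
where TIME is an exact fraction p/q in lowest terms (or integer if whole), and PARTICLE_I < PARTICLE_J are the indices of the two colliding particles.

Pair (0,1): pos 2,8 vel 1,0 -> gap=6, closing at 1/unit, collide at t=6
Pair (1,2): pos 8,12 vel 0,2 -> not approaching (rel speed -2 <= 0)
Earliest collision: t=6 between 0 and 1

Answer: 6 0 1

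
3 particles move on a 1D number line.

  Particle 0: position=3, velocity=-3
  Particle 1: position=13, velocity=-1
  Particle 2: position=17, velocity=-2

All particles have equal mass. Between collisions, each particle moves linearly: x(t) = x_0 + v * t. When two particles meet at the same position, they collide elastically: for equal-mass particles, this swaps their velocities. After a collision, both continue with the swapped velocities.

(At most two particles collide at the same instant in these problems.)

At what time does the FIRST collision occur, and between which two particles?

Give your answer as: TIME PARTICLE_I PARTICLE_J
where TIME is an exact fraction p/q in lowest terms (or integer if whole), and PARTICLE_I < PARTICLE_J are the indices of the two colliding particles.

Answer: 4 1 2

Derivation:
Pair (0,1): pos 3,13 vel -3,-1 -> not approaching (rel speed -2 <= 0)
Pair (1,2): pos 13,17 vel -1,-2 -> gap=4, closing at 1/unit, collide at t=4
Earliest collision: t=4 between 1 and 2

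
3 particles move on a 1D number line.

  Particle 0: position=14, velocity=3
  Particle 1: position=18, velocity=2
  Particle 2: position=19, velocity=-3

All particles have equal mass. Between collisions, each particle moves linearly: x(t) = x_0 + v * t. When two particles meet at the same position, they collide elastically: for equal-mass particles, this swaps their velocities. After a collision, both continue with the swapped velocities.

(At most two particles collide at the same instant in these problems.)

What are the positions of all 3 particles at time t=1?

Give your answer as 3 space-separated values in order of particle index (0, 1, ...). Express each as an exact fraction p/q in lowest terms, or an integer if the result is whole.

Collision at t=1/5: particles 1 and 2 swap velocities; positions: p0=73/5 p1=92/5 p2=92/5; velocities now: v0=3 v1=-3 v2=2
Collision at t=5/6: particles 0 and 1 swap velocities; positions: p0=33/2 p1=33/2 p2=59/3; velocities now: v0=-3 v1=3 v2=2
Advance to t=1 (no further collisions before then); velocities: v0=-3 v1=3 v2=2; positions = 16 17 20

Answer: 16 17 20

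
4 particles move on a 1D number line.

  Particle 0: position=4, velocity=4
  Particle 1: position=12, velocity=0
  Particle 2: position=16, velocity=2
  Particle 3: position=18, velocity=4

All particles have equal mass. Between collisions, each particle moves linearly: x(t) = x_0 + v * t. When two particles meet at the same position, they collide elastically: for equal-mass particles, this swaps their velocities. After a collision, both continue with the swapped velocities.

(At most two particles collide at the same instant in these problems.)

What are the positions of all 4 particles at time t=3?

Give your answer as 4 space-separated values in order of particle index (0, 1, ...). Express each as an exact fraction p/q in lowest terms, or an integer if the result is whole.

Answer: 12 16 22 30

Derivation:
Collision at t=2: particles 0 and 1 swap velocities; positions: p0=12 p1=12 p2=20 p3=26; velocities now: v0=0 v1=4 v2=2 v3=4
Advance to t=3 (no further collisions before then); velocities: v0=0 v1=4 v2=2 v3=4; positions = 12 16 22 30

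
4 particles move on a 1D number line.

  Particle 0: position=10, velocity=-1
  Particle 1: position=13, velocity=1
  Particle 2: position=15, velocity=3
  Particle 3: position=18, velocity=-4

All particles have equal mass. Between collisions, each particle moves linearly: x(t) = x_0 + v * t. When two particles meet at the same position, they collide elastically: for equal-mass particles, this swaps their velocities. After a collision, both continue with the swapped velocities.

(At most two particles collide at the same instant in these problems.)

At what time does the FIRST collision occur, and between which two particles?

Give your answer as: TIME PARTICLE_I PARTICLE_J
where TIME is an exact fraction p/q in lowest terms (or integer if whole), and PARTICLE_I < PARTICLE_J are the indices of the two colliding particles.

Answer: 3/7 2 3

Derivation:
Pair (0,1): pos 10,13 vel -1,1 -> not approaching (rel speed -2 <= 0)
Pair (1,2): pos 13,15 vel 1,3 -> not approaching (rel speed -2 <= 0)
Pair (2,3): pos 15,18 vel 3,-4 -> gap=3, closing at 7/unit, collide at t=3/7
Earliest collision: t=3/7 between 2 and 3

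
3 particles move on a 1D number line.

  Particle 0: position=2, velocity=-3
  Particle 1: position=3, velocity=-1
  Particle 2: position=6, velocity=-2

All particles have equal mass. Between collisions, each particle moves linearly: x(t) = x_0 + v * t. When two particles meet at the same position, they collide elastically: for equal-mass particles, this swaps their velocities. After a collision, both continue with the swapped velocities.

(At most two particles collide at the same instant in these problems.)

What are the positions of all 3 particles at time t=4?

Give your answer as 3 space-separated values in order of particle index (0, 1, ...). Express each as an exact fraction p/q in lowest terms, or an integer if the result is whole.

Answer: -10 -2 -1

Derivation:
Collision at t=3: particles 1 and 2 swap velocities; positions: p0=-7 p1=0 p2=0; velocities now: v0=-3 v1=-2 v2=-1
Advance to t=4 (no further collisions before then); velocities: v0=-3 v1=-2 v2=-1; positions = -10 -2 -1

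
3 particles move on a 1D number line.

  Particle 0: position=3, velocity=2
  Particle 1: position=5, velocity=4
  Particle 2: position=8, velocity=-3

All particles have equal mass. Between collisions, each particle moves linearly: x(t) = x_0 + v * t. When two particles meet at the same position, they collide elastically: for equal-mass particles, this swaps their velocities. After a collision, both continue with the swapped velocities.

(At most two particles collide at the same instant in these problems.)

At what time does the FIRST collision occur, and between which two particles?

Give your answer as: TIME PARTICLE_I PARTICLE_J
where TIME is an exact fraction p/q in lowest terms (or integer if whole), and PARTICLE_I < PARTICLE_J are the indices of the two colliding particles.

Pair (0,1): pos 3,5 vel 2,4 -> not approaching (rel speed -2 <= 0)
Pair (1,2): pos 5,8 vel 4,-3 -> gap=3, closing at 7/unit, collide at t=3/7
Earliest collision: t=3/7 between 1 and 2

Answer: 3/7 1 2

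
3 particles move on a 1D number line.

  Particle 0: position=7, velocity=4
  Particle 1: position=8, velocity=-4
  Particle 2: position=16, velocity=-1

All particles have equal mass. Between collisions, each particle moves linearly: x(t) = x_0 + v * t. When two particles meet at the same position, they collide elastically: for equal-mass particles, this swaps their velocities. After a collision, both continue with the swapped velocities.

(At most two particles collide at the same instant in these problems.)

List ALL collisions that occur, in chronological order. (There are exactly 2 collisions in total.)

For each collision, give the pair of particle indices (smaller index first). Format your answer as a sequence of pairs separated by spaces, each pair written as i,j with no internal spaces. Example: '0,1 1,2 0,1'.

Answer: 0,1 1,2

Derivation:
Collision at t=1/8: particles 0 and 1 swap velocities; positions: p0=15/2 p1=15/2 p2=127/8; velocities now: v0=-4 v1=4 v2=-1
Collision at t=9/5: particles 1 and 2 swap velocities; positions: p0=4/5 p1=71/5 p2=71/5; velocities now: v0=-4 v1=-1 v2=4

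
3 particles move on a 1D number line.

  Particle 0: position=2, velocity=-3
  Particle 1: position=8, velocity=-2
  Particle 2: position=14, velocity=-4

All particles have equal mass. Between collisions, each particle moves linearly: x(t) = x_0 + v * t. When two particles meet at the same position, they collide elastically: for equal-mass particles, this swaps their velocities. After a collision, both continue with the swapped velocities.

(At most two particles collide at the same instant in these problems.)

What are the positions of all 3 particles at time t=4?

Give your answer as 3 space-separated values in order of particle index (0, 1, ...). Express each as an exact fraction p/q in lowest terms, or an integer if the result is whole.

Collision at t=3: particles 1 and 2 swap velocities; positions: p0=-7 p1=2 p2=2; velocities now: v0=-3 v1=-4 v2=-2
Advance to t=4 (no further collisions before then); velocities: v0=-3 v1=-4 v2=-2; positions = -10 -2 0

Answer: -10 -2 0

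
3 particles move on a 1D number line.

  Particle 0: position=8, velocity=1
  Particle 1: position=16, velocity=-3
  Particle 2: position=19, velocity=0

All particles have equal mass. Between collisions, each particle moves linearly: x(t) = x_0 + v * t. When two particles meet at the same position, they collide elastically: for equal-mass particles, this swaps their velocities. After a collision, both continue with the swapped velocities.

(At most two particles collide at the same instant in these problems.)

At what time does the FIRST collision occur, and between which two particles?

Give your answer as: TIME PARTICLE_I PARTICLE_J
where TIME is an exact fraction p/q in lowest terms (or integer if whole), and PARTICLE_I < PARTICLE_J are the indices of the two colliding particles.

Answer: 2 0 1

Derivation:
Pair (0,1): pos 8,16 vel 1,-3 -> gap=8, closing at 4/unit, collide at t=2
Pair (1,2): pos 16,19 vel -3,0 -> not approaching (rel speed -3 <= 0)
Earliest collision: t=2 between 0 and 1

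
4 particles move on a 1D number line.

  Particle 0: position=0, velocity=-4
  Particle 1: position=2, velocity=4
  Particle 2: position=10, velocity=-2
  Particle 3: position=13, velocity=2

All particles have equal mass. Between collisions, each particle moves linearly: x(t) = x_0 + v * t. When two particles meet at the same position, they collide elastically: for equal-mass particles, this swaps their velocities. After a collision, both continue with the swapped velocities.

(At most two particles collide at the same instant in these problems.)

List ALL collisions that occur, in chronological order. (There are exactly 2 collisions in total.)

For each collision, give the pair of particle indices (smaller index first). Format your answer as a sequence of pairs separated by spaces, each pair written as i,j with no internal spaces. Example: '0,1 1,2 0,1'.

Answer: 1,2 2,3

Derivation:
Collision at t=4/3: particles 1 and 2 swap velocities; positions: p0=-16/3 p1=22/3 p2=22/3 p3=47/3; velocities now: v0=-4 v1=-2 v2=4 v3=2
Collision at t=11/2: particles 2 and 3 swap velocities; positions: p0=-22 p1=-1 p2=24 p3=24; velocities now: v0=-4 v1=-2 v2=2 v3=4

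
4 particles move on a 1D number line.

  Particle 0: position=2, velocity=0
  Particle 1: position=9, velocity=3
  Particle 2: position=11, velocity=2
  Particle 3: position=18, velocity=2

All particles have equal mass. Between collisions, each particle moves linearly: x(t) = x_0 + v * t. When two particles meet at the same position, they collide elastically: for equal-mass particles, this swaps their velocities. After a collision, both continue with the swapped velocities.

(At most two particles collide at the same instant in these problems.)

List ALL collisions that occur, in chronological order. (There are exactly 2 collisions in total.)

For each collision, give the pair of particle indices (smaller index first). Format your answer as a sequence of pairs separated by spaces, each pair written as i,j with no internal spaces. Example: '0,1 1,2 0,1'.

Collision at t=2: particles 1 and 2 swap velocities; positions: p0=2 p1=15 p2=15 p3=22; velocities now: v0=0 v1=2 v2=3 v3=2
Collision at t=9: particles 2 and 3 swap velocities; positions: p0=2 p1=29 p2=36 p3=36; velocities now: v0=0 v1=2 v2=2 v3=3

Answer: 1,2 2,3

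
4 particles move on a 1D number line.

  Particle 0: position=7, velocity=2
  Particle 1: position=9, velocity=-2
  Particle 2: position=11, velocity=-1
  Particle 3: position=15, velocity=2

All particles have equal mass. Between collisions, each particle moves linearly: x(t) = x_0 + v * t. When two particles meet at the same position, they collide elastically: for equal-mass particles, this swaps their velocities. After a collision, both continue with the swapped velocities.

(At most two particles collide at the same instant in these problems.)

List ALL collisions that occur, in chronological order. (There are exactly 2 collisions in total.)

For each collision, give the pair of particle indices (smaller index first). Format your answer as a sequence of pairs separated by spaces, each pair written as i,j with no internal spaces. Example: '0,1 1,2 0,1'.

Collision at t=1/2: particles 0 and 1 swap velocities; positions: p0=8 p1=8 p2=21/2 p3=16; velocities now: v0=-2 v1=2 v2=-1 v3=2
Collision at t=4/3: particles 1 and 2 swap velocities; positions: p0=19/3 p1=29/3 p2=29/3 p3=53/3; velocities now: v0=-2 v1=-1 v2=2 v3=2

Answer: 0,1 1,2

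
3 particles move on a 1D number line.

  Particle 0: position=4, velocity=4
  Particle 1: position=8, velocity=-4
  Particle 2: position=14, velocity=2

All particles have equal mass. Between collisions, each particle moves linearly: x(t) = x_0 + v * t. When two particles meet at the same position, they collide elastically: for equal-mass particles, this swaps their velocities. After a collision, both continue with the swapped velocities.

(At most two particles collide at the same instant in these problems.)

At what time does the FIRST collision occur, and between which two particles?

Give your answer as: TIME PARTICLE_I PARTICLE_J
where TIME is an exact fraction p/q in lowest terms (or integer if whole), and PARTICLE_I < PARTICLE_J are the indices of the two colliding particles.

Answer: 1/2 0 1

Derivation:
Pair (0,1): pos 4,8 vel 4,-4 -> gap=4, closing at 8/unit, collide at t=1/2
Pair (1,2): pos 8,14 vel -4,2 -> not approaching (rel speed -6 <= 0)
Earliest collision: t=1/2 between 0 and 1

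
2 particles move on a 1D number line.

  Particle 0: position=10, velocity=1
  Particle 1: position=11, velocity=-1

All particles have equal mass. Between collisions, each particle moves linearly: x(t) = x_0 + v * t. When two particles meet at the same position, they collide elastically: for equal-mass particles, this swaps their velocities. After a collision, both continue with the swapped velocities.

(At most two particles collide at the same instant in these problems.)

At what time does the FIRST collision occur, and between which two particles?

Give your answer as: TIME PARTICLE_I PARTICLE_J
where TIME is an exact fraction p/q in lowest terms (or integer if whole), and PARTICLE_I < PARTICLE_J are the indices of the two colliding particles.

Answer: 1/2 0 1

Derivation:
Pair (0,1): pos 10,11 vel 1,-1 -> gap=1, closing at 2/unit, collide at t=1/2
Earliest collision: t=1/2 between 0 and 1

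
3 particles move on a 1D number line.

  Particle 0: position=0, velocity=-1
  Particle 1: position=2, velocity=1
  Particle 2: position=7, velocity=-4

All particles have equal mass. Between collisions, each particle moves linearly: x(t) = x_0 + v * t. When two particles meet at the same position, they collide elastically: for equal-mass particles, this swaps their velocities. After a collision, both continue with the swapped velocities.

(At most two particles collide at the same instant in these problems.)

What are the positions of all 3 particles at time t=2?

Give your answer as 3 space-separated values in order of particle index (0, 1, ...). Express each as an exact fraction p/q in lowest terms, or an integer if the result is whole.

Answer: -2 -1 4

Derivation:
Collision at t=1: particles 1 and 2 swap velocities; positions: p0=-1 p1=3 p2=3; velocities now: v0=-1 v1=-4 v2=1
Advance to t=2 (no further collisions before then); velocities: v0=-1 v1=-4 v2=1; positions = -2 -1 4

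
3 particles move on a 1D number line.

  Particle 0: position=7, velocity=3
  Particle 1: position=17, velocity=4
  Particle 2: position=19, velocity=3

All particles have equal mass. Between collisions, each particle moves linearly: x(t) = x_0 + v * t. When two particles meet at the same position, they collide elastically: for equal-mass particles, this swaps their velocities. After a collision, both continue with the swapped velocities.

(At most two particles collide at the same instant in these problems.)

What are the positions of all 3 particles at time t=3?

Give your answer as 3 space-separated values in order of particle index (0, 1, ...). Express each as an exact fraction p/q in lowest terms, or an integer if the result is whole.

Answer: 16 28 29

Derivation:
Collision at t=2: particles 1 and 2 swap velocities; positions: p0=13 p1=25 p2=25; velocities now: v0=3 v1=3 v2=4
Advance to t=3 (no further collisions before then); velocities: v0=3 v1=3 v2=4; positions = 16 28 29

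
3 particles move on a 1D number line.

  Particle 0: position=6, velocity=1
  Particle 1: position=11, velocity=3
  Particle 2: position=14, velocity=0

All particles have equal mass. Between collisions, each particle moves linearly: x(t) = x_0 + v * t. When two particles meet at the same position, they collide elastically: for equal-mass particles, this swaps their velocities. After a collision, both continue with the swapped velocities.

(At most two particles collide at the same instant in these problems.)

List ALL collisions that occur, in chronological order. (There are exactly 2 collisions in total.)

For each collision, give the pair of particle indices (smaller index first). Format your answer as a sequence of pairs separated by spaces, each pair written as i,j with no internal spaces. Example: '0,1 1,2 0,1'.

Collision at t=1: particles 1 and 2 swap velocities; positions: p0=7 p1=14 p2=14; velocities now: v0=1 v1=0 v2=3
Collision at t=8: particles 0 and 1 swap velocities; positions: p0=14 p1=14 p2=35; velocities now: v0=0 v1=1 v2=3

Answer: 1,2 0,1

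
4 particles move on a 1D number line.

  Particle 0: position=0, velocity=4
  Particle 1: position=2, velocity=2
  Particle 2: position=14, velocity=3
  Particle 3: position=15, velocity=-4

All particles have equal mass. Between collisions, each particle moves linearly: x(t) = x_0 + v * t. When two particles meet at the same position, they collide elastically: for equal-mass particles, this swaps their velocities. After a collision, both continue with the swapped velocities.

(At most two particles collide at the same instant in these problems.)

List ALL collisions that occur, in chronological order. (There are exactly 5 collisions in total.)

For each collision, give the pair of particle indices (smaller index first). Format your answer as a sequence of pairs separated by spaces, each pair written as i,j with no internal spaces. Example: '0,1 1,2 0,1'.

Collision at t=1/7: particles 2 and 3 swap velocities; positions: p0=4/7 p1=16/7 p2=101/7 p3=101/7; velocities now: v0=4 v1=2 v2=-4 v3=3
Collision at t=1: particles 0 and 1 swap velocities; positions: p0=4 p1=4 p2=11 p3=17; velocities now: v0=2 v1=4 v2=-4 v3=3
Collision at t=15/8: particles 1 and 2 swap velocities; positions: p0=23/4 p1=15/2 p2=15/2 p3=157/8; velocities now: v0=2 v1=-4 v2=4 v3=3
Collision at t=13/6: particles 0 and 1 swap velocities; positions: p0=19/3 p1=19/3 p2=26/3 p3=41/2; velocities now: v0=-4 v1=2 v2=4 v3=3
Collision at t=14: particles 2 and 3 swap velocities; positions: p0=-41 p1=30 p2=56 p3=56; velocities now: v0=-4 v1=2 v2=3 v3=4

Answer: 2,3 0,1 1,2 0,1 2,3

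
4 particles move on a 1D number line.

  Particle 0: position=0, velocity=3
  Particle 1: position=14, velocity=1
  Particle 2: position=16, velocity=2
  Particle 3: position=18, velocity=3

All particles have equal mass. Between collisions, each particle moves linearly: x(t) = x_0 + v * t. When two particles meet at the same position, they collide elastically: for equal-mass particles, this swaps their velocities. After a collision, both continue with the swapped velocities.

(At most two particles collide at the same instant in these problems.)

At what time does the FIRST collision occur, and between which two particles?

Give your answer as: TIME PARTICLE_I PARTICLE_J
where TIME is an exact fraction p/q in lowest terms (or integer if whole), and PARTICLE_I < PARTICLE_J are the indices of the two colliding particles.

Answer: 7 0 1

Derivation:
Pair (0,1): pos 0,14 vel 3,1 -> gap=14, closing at 2/unit, collide at t=7
Pair (1,2): pos 14,16 vel 1,2 -> not approaching (rel speed -1 <= 0)
Pair (2,3): pos 16,18 vel 2,3 -> not approaching (rel speed -1 <= 0)
Earliest collision: t=7 between 0 and 1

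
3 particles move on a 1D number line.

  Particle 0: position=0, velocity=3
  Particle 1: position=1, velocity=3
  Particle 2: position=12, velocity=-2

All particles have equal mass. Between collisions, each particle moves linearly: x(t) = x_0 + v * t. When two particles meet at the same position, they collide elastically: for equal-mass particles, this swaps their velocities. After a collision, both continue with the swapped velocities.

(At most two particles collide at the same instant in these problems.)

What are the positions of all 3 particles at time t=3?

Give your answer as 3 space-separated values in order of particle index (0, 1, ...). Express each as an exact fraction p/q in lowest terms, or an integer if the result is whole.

Collision at t=11/5: particles 1 and 2 swap velocities; positions: p0=33/5 p1=38/5 p2=38/5; velocities now: v0=3 v1=-2 v2=3
Collision at t=12/5: particles 0 and 1 swap velocities; positions: p0=36/5 p1=36/5 p2=41/5; velocities now: v0=-2 v1=3 v2=3
Advance to t=3 (no further collisions before then); velocities: v0=-2 v1=3 v2=3; positions = 6 9 10

Answer: 6 9 10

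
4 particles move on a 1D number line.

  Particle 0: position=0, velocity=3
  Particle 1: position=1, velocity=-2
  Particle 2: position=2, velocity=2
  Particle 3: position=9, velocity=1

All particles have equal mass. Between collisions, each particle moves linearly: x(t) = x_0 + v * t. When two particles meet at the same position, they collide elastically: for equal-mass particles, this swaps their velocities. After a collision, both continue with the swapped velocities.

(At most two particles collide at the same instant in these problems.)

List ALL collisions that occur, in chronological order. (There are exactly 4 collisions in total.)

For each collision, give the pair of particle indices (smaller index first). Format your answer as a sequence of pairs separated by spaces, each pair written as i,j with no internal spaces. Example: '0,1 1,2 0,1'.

Collision at t=1/5: particles 0 and 1 swap velocities; positions: p0=3/5 p1=3/5 p2=12/5 p3=46/5; velocities now: v0=-2 v1=3 v2=2 v3=1
Collision at t=2: particles 1 and 2 swap velocities; positions: p0=-3 p1=6 p2=6 p3=11; velocities now: v0=-2 v1=2 v2=3 v3=1
Collision at t=9/2: particles 2 and 3 swap velocities; positions: p0=-8 p1=11 p2=27/2 p3=27/2; velocities now: v0=-2 v1=2 v2=1 v3=3
Collision at t=7: particles 1 and 2 swap velocities; positions: p0=-13 p1=16 p2=16 p3=21; velocities now: v0=-2 v1=1 v2=2 v3=3

Answer: 0,1 1,2 2,3 1,2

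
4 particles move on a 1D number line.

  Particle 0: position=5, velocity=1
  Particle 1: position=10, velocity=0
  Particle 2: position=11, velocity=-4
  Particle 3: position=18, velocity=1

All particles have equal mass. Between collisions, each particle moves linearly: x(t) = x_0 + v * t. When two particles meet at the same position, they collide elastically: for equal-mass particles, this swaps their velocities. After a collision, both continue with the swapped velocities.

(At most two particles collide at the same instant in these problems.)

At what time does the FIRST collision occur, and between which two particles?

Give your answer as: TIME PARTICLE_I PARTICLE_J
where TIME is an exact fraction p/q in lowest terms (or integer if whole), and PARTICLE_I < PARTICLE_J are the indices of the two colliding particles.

Pair (0,1): pos 5,10 vel 1,0 -> gap=5, closing at 1/unit, collide at t=5
Pair (1,2): pos 10,11 vel 0,-4 -> gap=1, closing at 4/unit, collide at t=1/4
Pair (2,3): pos 11,18 vel -4,1 -> not approaching (rel speed -5 <= 0)
Earliest collision: t=1/4 between 1 and 2

Answer: 1/4 1 2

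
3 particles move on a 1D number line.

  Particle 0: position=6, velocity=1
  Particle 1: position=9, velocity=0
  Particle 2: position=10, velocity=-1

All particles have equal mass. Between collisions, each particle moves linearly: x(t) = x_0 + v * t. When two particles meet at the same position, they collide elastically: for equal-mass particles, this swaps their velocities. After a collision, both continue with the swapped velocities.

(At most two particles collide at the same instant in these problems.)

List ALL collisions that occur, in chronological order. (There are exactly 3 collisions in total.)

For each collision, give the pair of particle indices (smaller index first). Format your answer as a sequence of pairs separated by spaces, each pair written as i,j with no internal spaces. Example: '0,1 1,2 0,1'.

Answer: 1,2 0,1 1,2

Derivation:
Collision at t=1: particles 1 and 2 swap velocities; positions: p0=7 p1=9 p2=9; velocities now: v0=1 v1=-1 v2=0
Collision at t=2: particles 0 and 1 swap velocities; positions: p0=8 p1=8 p2=9; velocities now: v0=-1 v1=1 v2=0
Collision at t=3: particles 1 and 2 swap velocities; positions: p0=7 p1=9 p2=9; velocities now: v0=-1 v1=0 v2=1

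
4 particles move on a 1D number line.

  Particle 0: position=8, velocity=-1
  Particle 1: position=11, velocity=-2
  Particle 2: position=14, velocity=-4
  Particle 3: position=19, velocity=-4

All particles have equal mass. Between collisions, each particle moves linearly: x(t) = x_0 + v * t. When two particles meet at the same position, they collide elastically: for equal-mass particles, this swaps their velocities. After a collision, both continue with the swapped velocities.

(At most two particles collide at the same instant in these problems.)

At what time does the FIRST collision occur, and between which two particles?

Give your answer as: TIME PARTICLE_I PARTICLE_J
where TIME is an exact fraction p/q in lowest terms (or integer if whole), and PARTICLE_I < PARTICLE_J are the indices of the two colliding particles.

Answer: 3/2 1 2

Derivation:
Pair (0,1): pos 8,11 vel -1,-2 -> gap=3, closing at 1/unit, collide at t=3
Pair (1,2): pos 11,14 vel -2,-4 -> gap=3, closing at 2/unit, collide at t=3/2
Pair (2,3): pos 14,19 vel -4,-4 -> not approaching (rel speed 0 <= 0)
Earliest collision: t=3/2 between 1 and 2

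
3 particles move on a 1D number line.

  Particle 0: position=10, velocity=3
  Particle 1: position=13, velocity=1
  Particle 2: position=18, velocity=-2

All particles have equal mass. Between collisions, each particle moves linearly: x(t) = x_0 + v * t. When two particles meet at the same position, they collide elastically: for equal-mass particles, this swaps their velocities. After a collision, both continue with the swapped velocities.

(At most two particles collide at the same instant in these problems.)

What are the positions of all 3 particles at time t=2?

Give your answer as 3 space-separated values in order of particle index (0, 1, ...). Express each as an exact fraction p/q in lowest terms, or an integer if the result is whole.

Answer: 14 15 16

Derivation:
Collision at t=3/2: particles 0 and 1 swap velocities; positions: p0=29/2 p1=29/2 p2=15; velocities now: v0=1 v1=3 v2=-2
Collision at t=8/5: particles 1 and 2 swap velocities; positions: p0=73/5 p1=74/5 p2=74/5; velocities now: v0=1 v1=-2 v2=3
Collision at t=5/3: particles 0 and 1 swap velocities; positions: p0=44/3 p1=44/3 p2=15; velocities now: v0=-2 v1=1 v2=3
Advance to t=2 (no further collisions before then); velocities: v0=-2 v1=1 v2=3; positions = 14 15 16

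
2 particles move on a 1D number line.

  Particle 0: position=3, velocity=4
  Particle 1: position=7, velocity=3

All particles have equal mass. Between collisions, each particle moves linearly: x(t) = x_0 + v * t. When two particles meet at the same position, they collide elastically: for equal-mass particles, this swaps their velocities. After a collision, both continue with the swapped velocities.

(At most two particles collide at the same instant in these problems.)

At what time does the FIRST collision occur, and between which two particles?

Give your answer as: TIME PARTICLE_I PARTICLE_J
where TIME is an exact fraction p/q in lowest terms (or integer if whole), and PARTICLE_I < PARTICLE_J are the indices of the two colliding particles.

Answer: 4 0 1

Derivation:
Pair (0,1): pos 3,7 vel 4,3 -> gap=4, closing at 1/unit, collide at t=4
Earliest collision: t=4 between 0 and 1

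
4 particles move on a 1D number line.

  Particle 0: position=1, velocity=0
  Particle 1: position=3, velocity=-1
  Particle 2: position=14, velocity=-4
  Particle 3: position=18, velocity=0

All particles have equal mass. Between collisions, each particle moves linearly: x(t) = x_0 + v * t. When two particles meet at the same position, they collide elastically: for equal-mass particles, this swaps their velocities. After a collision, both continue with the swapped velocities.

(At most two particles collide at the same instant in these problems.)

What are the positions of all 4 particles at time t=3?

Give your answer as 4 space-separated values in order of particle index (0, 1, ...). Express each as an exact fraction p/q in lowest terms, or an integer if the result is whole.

Collision at t=2: particles 0 and 1 swap velocities; positions: p0=1 p1=1 p2=6 p3=18; velocities now: v0=-1 v1=0 v2=-4 v3=0
Advance to t=3 (no further collisions before then); velocities: v0=-1 v1=0 v2=-4 v3=0; positions = 0 1 2 18

Answer: 0 1 2 18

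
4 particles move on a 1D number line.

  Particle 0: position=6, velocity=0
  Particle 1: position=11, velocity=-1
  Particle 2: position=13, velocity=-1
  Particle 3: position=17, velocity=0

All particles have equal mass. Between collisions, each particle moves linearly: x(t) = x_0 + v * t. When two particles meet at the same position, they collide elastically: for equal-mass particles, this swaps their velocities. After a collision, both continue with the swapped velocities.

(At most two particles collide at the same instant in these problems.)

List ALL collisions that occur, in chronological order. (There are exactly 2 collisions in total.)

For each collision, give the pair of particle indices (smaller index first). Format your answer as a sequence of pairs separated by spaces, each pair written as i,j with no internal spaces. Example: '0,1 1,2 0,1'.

Answer: 0,1 1,2

Derivation:
Collision at t=5: particles 0 and 1 swap velocities; positions: p0=6 p1=6 p2=8 p3=17; velocities now: v0=-1 v1=0 v2=-1 v3=0
Collision at t=7: particles 1 and 2 swap velocities; positions: p0=4 p1=6 p2=6 p3=17; velocities now: v0=-1 v1=-1 v2=0 v3=0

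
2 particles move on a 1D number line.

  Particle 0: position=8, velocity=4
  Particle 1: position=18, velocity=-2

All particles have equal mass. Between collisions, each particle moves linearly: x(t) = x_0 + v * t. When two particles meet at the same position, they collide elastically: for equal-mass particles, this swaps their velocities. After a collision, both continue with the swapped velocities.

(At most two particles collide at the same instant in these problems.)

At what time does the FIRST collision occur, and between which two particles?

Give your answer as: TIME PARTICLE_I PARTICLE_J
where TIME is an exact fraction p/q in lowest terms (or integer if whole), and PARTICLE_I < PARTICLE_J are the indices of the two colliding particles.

Answer: 5/3 0 1

Derivation:
Pair (0,1): pos 8,18 vel 4,-2 -> gap=10, closing at 6/unit, collide at t=5/3
Earliest collision: t=5/3 between 0 and 1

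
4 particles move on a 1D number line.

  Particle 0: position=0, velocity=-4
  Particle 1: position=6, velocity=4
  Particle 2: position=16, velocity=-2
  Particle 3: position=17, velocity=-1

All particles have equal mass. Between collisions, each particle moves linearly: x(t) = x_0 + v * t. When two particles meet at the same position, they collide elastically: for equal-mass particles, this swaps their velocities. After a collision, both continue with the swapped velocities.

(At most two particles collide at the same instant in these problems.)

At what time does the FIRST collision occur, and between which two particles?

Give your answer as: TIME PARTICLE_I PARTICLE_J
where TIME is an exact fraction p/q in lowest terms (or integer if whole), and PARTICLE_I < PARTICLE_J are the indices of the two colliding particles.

Answer: 5/3 1 2

Derivation:
Pair (0,1): pos 0,6 vel -4,4 -> not approaching (rel speed -8 <= 0)
Pair (1,2): pos 6,16 vel 4,-2 -> gap=10, closing at 6/unit, collide at t=5/3
Pair (2,3): pos 16,17 vel -2,-1 -> not approaching (rel speed -1 <= 0)
Earliest collision: t=5/3 between 1 and 2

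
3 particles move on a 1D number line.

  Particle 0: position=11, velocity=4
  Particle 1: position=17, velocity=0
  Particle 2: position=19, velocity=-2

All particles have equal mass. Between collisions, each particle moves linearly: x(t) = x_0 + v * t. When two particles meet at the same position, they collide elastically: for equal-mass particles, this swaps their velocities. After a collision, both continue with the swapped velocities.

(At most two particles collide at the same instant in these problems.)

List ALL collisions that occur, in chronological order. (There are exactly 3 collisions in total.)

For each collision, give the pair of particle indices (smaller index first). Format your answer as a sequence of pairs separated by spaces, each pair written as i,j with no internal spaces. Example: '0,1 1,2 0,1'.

Answer: 1,2 0,1 1,2

Derivation:
Collision at t=1: particles 1 and 2 swap velocities; positions: p0=15 p1=17 p2=17; velocities now: v0=4 v1=-2 v2=0
Collision at t=4/3: particles 0 and 1 swap velocities; positions: p0=49/3 p1=49/3 p2=17; velocities now: v0=-2 v1=4 v2=0
Collision at t=3/2: particles 1 and 2 swap velocities; positions: p0=16 p1=17 p2=17; velocities now: v0=-2 v1=0 v2=4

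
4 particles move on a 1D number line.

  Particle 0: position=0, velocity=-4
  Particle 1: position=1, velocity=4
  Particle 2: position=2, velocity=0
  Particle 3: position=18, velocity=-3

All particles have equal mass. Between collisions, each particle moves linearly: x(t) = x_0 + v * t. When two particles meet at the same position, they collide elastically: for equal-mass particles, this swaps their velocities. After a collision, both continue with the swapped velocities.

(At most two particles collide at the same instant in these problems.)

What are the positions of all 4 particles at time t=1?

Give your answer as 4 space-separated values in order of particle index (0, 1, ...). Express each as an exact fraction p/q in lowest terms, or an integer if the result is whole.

Answer: -4 2 5 15

Derivation:
Collision at t=1/4: particles 1 and 2 swap velocities; positions: p0=-1 p1=2 p2=2 p3=69/4; velocities now: v0=-4 v1=0 v2=4 v3=-3
Advance to t=1 (no further collisions before then); velocities: v0=-4 v1=0 v2=4 v3=-3; positions = -4 2 5 15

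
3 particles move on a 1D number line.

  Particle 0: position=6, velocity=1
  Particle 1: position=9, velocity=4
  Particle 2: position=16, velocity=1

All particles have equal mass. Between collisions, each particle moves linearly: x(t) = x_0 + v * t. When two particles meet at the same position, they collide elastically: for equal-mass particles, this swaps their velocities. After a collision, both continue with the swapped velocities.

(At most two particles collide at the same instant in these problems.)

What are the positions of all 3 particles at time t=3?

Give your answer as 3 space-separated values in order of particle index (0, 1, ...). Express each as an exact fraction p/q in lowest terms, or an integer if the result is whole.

Collision at t=7/3: particles 1 and 2 swap velocities; positions: p0=25/3 p1=55/3 p2=55/3; velocities now: v0=1 v1=1 v2=4
Advance to t=3 (no further collisions before then); velocities: v0=1 v1=1 v2=4; positions = 9 19 21

Answer: 9 19 21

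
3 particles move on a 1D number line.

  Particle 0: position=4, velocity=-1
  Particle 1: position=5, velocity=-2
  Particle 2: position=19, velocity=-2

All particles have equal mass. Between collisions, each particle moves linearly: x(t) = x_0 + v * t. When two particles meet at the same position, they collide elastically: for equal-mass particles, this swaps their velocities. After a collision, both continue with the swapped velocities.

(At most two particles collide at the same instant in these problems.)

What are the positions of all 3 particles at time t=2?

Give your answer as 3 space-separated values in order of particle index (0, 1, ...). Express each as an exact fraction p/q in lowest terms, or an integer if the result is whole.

Collision at t=1: particles 0 and 1 swap velocities; positions: p0=3 p1=3 p2=17; velocities now: v0=-2 v1=-1 v2=-2
Advance to t=2 (no further collisions before then); velocities: v0=-2 v1=-1 v2=-2; positions = 1 2 15

Answer: 1 2 15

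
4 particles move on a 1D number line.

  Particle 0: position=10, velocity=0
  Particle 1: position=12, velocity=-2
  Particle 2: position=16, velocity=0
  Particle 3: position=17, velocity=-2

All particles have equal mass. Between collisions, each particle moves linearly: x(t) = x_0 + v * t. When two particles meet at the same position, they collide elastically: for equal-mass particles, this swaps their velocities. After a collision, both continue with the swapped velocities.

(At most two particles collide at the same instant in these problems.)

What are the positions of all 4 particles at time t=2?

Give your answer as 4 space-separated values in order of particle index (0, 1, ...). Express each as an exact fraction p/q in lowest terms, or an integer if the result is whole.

Answer: 8 10 13 16

Derivation:
Collision at t=1/2: particles 2 and 3 swap velocities; positions: p0=10 p1=11 p2=16 p3=16; velocities now: v0=0 v1=-2 v2=-2 v3=0
Collision at t=1: particles 0 and 1 swap velocities; positions: p0=10 p1=10 p2=15 p3=16; velocities now: v0=-2 v1=0 v2=-2 v3=0
Advance to t=2 (no further collisions before then); velocities: v0=-2 v1=0 v2=-2 v3=0; positions = 8 10 13 16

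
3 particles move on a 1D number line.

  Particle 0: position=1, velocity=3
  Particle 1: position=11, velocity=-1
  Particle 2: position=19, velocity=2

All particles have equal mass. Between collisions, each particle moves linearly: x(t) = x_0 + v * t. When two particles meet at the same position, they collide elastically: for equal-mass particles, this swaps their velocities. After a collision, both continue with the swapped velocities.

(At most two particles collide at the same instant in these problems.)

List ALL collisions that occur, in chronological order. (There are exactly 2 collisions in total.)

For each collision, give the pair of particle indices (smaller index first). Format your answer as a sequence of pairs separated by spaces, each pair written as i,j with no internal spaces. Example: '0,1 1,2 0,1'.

Collision at t=5/2: particles 0 and 1 swap velocities; positions: p0=17/2 p1=17/2 p2=24; velocities now: v0=-1 v1=3 v2=2
Collision at t=18: particles 1 and 2 swap velocities; positions: p0=-7 p1=55 p2=55; velocities now: v0=-1 v1=2 v2=3

Answer: 0,1 1,2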